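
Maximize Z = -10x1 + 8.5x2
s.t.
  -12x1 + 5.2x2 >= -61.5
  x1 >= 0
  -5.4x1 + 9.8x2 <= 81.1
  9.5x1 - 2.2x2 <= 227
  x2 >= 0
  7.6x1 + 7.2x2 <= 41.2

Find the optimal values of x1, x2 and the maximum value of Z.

x1 = 0, x2 = 103/18, maximum Z = 1751/36

Vertices and Z = -10x1 + 8.5x2:
  (41/8, 0) → Z = -205/4
  (8213/1574, 675/3148) → Z = -317045/6296
  (0, 0) → Z = 0
  (0, 103/18) → Z = 1751/36

The binding constraints are x1 = 0 and 7.6x1 + 7.2x2 = 41.2.
Solving simultaneously gives x1 = 0, x2 = 103/18.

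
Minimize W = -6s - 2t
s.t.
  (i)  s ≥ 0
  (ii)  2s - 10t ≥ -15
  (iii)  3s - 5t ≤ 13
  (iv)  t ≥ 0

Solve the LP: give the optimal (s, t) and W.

Corner points and W = -6s - 2t:
  (0, 3/2) → W = -3
  (0, 0) → W = 0
  (41/4, 71/20) → W = -343/5
  (13/3, 0) → W = -26

At the optimal vertex, 2s - 10t = -15 and 3s - 5t = 13.
Solving simultaneously gives s = 41/4, t = 71/20.

s = 41/4, t = 71/20, minimum W = -343/5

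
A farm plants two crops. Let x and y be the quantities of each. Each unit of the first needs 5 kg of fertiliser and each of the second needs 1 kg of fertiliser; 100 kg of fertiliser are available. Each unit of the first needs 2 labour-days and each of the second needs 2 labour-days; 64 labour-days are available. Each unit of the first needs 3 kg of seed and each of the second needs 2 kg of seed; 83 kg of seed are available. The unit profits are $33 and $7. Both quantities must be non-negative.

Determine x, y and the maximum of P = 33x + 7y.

x = 17, y = 15, maximum P = 666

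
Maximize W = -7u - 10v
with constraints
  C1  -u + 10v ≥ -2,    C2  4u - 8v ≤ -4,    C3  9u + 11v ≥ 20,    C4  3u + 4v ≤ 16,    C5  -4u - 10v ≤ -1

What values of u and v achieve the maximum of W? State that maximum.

u = 1, v = 1, maximum W = -17

Extreme points and W = -7u - 10v:
  (1, 1) → W = -17
  (14/5, 19/10) → W = -193/5
  (-32, 28) → W = -56

At the optimal vertex, 4u - 8v = -4 and 9u + 11v = 20.
Solving simultaneously gives u = 1, v = 1.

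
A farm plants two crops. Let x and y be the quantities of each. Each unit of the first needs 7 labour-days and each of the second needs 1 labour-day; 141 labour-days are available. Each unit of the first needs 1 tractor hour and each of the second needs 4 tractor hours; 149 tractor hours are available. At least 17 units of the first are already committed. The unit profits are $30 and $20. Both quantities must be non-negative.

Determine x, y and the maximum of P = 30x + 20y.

Corner points and P = 30x + 20y:
  (141/7, 0) → P = 4230/7
  (17, 0) → P = 510
  (17, 22) → P = 950

The binding constraints are 7x + y = 141 and x = 17.
Solving simultaneously gives x = 17, y = 22.

x = 17, y = 22, maximum P = 950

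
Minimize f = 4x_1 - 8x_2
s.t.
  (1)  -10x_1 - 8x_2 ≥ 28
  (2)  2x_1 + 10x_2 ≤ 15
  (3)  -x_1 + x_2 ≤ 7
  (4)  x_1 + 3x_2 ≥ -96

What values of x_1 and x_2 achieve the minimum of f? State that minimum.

Feasible corners and f = 4x_1 - 8x_2:
  (-14/3, 7/3) → f = -112/3
  (342/11, -466/11) → f = 5096/11
  (-117/4, -89/4) → f = 61

At the optimal vertex, -10x_1 - 8x_2 = 28 and -x_1 + x_2 = 7.
Solving simultaneously gives x_1 = -14/3, x_2 = 7/3.

x_1 = -14/3, x_2 = 7/3, minimum f = -112/3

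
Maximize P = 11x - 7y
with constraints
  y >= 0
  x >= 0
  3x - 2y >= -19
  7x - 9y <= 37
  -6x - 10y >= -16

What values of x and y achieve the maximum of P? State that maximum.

Extreme points and P = 11x - 7y:
  (0, 0) → P = 0
  (8/3, 0) → P = 88/3
  (0, 8/5) → P = -56/5

At the optimal vertex, y = 0 and -6x - 10y = -16.
Solving simultaneously gives x = 8/3, y = 0.

x = 8/3, y = 0, maximum P = 88/3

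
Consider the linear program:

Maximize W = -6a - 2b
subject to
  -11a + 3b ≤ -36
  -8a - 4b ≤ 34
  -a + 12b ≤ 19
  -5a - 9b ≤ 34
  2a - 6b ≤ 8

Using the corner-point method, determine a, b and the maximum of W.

a = 16/5, b = -4/15, maximum W = -56/3

Corner points and W = -6a - 2b:
  (163/43, 245/129) → W = -3424/129
  (16/5, -4/15) → W = -56/3
  (35/3, 23/9) → W = -676/9

The binding constraints are -11a + 3b = -36 and 2a - 6b = 8.
Solving simultaneously gives a = 16/5, b = -4/15.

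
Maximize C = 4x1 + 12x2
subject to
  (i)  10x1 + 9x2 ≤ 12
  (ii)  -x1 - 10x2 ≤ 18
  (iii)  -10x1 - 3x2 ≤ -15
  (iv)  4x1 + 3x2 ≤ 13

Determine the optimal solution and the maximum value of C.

Corner points and C = 4x1 + 12x2:
  (282/91, -192/91) → C = -168/13
  (33/20, -1/2) → C = 3/5
  (204/97, -195/97) → C = -1524/97

x1 = 33/20, x2 = -1/2, maximum C = 3/5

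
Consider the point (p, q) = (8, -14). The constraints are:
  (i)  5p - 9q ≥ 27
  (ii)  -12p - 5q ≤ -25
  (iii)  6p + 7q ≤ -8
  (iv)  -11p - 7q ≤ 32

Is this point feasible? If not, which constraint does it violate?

feasible

(i): 166 ≥ 27 ✓
(ii): -26 ≤ -25 ✓
(iii): -50 ≤ -8 ✓
(iv): 10 ≤ 32 ✓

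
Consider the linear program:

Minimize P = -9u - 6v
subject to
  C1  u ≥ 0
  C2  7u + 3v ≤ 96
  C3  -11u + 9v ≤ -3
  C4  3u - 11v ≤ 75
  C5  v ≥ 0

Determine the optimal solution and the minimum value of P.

u = 291/32, v = 345/32, minimum P = -4689/32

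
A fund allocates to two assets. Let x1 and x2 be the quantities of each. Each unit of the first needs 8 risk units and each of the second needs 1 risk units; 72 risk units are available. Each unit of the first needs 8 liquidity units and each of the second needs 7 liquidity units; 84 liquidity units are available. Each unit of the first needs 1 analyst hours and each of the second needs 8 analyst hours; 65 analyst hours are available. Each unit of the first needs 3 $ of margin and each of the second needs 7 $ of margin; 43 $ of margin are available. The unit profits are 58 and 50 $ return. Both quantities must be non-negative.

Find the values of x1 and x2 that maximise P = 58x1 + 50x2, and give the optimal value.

Corner points and P = 58x1 + 50x2:
  (0, 0) → P = 0
  (0, 43/7) → P = 2150/7
  (9, 0) → P = 522
  (35/4, 2) → P = 1215/2
  (41/5, 92/35) → P = 21246/35

The binding constraints are 8x1 + x2 = 72 and 8x1 + 7x2 = 84.
Solving simultaneously gives x1 = 35/4, x2 = 2.

x1 = 35/4, x2 = 2, maximum P = 1215/2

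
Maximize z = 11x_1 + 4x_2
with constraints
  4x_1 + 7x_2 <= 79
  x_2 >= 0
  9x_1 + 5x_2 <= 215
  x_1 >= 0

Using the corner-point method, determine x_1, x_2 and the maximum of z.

Extreme points and z = 11x_1 + 4x_2:
  (79/4, 0) → z = 869/4
  (0, 79/7) → z = 316/7
  (0, 0) → z = 0

x_1 = 79/4, x_2 = 0, maximum z = 869/4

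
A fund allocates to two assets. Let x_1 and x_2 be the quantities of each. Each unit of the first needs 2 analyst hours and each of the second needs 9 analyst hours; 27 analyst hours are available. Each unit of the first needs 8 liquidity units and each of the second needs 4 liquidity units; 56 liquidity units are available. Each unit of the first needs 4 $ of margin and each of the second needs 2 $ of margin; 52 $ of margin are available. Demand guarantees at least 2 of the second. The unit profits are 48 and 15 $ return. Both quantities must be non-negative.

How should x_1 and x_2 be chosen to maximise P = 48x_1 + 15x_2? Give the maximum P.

x_1 = 9/2, x_2 = 2, maximum P = 246

Corner points and P = 48x_1 + 15x_2:
  (0, 3) → P = 45
  (0, 2) → P = 30
  (9/2, 2) → P = 246

The binding constraints are 2x_1 + 9x_2 = 27 and x_2 = 2.
Solving simultaneously gives x_1 = 9/2, x_2 = 2.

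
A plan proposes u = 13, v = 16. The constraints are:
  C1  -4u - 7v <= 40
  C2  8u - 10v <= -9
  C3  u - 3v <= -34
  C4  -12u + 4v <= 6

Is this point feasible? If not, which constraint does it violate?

feasible

C1: -164 ≤ 40 ✓
C2: -56 ≤ -9 ✓
C3: -35 ≤ -34 ✓
C4: -92 ≤ 6 ✓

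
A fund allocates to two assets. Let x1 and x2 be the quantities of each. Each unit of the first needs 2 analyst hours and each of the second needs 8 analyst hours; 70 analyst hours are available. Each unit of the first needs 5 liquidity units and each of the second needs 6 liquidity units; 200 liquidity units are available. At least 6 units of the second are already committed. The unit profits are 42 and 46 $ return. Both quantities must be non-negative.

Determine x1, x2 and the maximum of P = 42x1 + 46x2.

x1 = 11, x2 = 6, maximum P = 738

Vertices and P = 42x1 + 46x2:
  (0, 35/4) → P = 805/2
  (0, 6) → P = 276
  (11, 6) → P = 738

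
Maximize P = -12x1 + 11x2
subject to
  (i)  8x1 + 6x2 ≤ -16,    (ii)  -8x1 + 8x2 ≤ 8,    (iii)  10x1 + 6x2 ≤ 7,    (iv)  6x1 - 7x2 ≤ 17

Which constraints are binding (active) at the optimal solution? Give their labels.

Extreme points and P = -12x1 + 11x2:
  (-11/7, -4/7) → P = 88/7
  (-5/46, -58/23) → P = -608/23
  (-24, -23) → P = 35

The maximum is at (-24, -23). Substituting into each constraint, equality holds for (ii) and (iv); the remaining constraints have slack.

(ii) and (iv)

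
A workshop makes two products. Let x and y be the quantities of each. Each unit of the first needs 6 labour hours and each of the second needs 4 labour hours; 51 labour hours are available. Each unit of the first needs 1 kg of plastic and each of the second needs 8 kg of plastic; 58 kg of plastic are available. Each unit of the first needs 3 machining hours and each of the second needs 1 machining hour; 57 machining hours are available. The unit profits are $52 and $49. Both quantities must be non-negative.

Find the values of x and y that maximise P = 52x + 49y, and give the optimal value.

x = 4, y = 27/4, maximum P = 2155/4

Extreme points and P = 52x + 49y:
  (0, 0) → P = 0
  (0, 29/4) → P = 1421/4
  (17/2, 0) → P = 442
  (4, 27/4) → P = 2155/4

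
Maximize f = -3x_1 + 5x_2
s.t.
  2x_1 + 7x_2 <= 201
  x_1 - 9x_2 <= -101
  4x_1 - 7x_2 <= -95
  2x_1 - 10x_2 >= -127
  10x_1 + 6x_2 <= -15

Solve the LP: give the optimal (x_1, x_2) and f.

Vertices and f = -3x_1 + 5x_2:
  (-133/8, 75/8) → f = 387/4
  (-247/32, 995/96) → f = 3599/48
  (-57/7, 155/14) → f = 1117/14

The binding constraints are x_1 - 9x_2 = -101 and 2x_1 - 10x_2 = -127.
Solving simultaneously gives x_1 = -133/8, x_2 = 75/8.

x_1 = -133/8, x_2 = 75/8, maximum f = 387/4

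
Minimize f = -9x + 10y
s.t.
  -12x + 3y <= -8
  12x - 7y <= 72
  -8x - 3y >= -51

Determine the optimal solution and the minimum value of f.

Feasible corners and f = -9x + 10y:
  (-10/3, -16) → f = -130
  (59/20, 137/15) → f = 3887/60
  (573/92, 9/23) → f = -4797/92

The binding constraints are -12x + 3y = -8 and 12x - 7y = 72.
Solving simultaneously gives x = -10/3, y = -16.

x = -10/3, y = -16, minimum f = -130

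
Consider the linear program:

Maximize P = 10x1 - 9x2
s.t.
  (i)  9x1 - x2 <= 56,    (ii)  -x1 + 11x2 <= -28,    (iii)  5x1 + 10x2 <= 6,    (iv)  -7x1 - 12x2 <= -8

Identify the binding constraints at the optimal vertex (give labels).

(i) and (iv)

Feasible corners and P = 10x1 - 9x2:
  (566/95, -226/95) → P = 7694/95
  (136/23, -64/23) → P = 1936/23
  (346/65, -134/65) → P = 4666/65
  (424/89, -188/89) → P = 5932/89

The maximum is at (136/23, -64/23). Substituting into each constraint, equality holds for (i) and (iv); the remaining constraints have slack.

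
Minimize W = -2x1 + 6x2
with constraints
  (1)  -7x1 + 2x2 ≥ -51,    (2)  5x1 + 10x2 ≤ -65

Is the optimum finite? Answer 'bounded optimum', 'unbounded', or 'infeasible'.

From the feasible point (19/4, -71/8), moving in the direction (-2, -7) keeps every constraint satisfied while W decreases without bound.

unbounded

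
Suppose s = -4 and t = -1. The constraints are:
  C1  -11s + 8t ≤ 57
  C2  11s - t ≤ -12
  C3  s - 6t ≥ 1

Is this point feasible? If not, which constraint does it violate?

feasible

C1: 36 ≤ 57 ✓
C2: -43 ≤ -12 ✓
C3: 2 ≥ 1 ✓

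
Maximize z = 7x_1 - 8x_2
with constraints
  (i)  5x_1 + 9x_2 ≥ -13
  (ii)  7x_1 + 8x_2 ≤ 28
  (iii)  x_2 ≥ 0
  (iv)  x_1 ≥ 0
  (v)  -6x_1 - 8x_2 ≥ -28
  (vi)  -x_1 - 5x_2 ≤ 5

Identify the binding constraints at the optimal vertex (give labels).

Extreme points and z = 7x_1 - 8x_2:
  (4, 0) → z = 28
  (0, 7/2) → z = -28
  (0, 0) → z = 0

The maximum is at (4, 0). Substituting into each constraint, equality holds for (ii) and (iii); the remaining constraints have slack.

(ii) and (iii)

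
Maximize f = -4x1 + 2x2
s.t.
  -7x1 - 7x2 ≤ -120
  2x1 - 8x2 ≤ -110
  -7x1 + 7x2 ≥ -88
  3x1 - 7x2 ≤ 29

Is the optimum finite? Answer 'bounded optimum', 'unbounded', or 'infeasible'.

From the feasible point (19/7, 101/7), moving in the direction (-7, 7) keeps every constraint satisfied while f increases without bound.

unbounded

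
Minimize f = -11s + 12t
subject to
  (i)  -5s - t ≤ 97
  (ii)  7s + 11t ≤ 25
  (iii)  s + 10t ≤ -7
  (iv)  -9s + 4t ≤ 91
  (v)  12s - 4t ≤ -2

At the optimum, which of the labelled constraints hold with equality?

Vertices and f = -11s + 12t:
  (-479/29, -418/29) → f = 253/29
  (-195/16, -577/16) → f = -4779/16
  (-469/47, 14/47) → f = 5327/47
  (-12/31, -41/62) → f = -114/31

The minimum is at (-195/16, -577/16). Substituting into each constraint, equality holds for (i) and (v); the remaining constraints have slack.

(i) and (v)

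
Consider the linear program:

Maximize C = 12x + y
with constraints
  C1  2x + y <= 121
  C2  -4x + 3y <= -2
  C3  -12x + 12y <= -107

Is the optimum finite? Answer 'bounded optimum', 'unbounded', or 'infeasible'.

From the feasible point (1559/36, 619/18), moving in the direction (1, -2) keeps every constraint satisfied while C increases without bound.

unbounded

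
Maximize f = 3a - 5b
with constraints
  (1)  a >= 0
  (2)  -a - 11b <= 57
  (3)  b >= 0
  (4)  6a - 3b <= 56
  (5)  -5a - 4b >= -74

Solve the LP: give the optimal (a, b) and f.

Vertices and f = 3a - 5b:
  (0, 0) → f = 0
  (0, 37/2) → f = -185/2
  (28/3, 0) → f = 28
  (446/39, 164/39) → f = 518/39

a = 28/3, b = 0, maximum f = 28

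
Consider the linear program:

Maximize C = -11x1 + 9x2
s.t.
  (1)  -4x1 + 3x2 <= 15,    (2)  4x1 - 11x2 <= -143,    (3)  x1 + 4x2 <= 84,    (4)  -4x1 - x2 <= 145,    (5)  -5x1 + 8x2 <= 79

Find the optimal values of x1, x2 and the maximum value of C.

Extreme points and C = -11x1 + 9x2:
  (352/27, 479/27) → C = 439/27
  (275/23, 399/23) → C = 566/23
  (89/7, 499/28) → C = 575/28

The binding constraints are 4x1 - 11x2 = -143 and -5x1 + 8x2 = 79.
Solving simultaneously gives x1 = 275/23, x2 = 399/23.

x1 = 275/23, x2 = 399/23, maximum C = 566/23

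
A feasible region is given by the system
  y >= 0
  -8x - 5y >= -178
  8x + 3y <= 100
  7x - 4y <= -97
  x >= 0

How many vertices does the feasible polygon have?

Of the 10 pairwise boundary intersections, those satisfying every inequality are:
  (109/53, 1476/53)
  (0, 100/3)
  (0, 97/4)

3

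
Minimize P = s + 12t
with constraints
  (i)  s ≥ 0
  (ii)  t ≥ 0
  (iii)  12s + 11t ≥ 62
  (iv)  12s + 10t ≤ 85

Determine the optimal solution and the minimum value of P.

Feasible corners and P = s + 12t:
  (0, 62/11) → P = 744/11
  (0, 17/2) → P = 102
  (31/6, 0) → P = 31/6
  (85/12, 0) → P = 85/12

s = 31/6, t = 0, minimum P = 31/6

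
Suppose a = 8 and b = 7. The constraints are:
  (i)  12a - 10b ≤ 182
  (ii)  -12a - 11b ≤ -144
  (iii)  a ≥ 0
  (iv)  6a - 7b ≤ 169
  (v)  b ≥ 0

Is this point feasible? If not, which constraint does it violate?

(i): 26 ≤ 182 ✓
(ii): -173 ≤ -144 ✓
(iii): 8 ≥ 0 ✓
(iv): -1 ≤ 169 ✓
(v): 7 ≥ 0 ✓

feasible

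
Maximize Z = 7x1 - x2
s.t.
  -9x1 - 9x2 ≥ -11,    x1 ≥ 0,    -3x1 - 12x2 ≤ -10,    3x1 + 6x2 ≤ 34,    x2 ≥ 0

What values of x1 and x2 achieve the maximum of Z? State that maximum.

Vertices and Z = 7x1 - x2:
  (0, 11/9) → Z = -11/9
  (14/27, 19/27) → Z = 79/27
  (0, 5/6) → Z = -5/6

The optimum lies where -9x1 - 9x2 = -11 and -3x1 - 12x2 = -10.
Solving simultaneously gives x1 = 14/27, x2 = 19/27.

x1 = 14/27, x2 = 19/27, maximum Z = 79/27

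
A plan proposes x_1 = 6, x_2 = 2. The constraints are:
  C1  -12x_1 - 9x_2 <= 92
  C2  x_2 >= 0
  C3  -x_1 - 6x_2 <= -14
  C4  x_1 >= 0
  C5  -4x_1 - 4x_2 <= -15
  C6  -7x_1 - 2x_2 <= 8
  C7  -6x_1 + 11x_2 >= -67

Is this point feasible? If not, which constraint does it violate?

C1: -90 ≤ 92 ✓
C2: 2 ≥ 0 ✓
C3: -18 ≤ -14 ✓
C4: 6 ≥ 0 ✓
C5: -32 ≤ -15 ✓
C6: -46 ≤ 8 ✓
C7: -14 ≥ -67 ✓

feasible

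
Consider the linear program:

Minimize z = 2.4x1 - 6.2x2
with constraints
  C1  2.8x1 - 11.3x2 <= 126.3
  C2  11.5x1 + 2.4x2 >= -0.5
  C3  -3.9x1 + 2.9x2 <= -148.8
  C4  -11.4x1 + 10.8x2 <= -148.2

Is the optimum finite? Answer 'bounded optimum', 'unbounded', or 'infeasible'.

unbounded

From the feasible point (131517/3595, -7593/3595), moving in the direction (10.8, 11.4) keeps every constraint satisfied while z decreases without bound.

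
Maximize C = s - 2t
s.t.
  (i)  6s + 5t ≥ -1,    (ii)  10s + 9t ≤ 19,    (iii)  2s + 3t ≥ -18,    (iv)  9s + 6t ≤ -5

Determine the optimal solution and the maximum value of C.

At the optimal vertex, 6s + 5t = -1 and 9s + 6t = -5.
Solving simultaneously gives s = -19/9, t = 7/3.

s = -19/9, t = 7/3, maximum C = -61/9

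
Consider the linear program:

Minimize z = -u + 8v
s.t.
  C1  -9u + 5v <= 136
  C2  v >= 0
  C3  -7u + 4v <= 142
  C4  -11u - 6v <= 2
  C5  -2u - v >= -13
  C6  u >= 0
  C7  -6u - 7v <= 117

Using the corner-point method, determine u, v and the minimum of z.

Corner points and z = -u + 8v:
  (13/2, 0) → z = -13/2
  (0, 0) → z = 0
  (0, 13) → z = 104

u = 13/2, v = 0, minimum z = -13/2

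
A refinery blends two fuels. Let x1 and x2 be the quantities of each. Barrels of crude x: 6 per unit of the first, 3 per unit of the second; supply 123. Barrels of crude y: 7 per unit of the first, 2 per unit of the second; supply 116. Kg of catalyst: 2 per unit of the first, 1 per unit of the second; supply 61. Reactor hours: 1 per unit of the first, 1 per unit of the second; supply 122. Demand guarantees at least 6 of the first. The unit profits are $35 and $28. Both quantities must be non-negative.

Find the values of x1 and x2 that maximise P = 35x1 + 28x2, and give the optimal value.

Extreme points and P = 35x1 + 28x2:
  (116/7, 0) → P = 580
  (6, 0) → P = 210
  (34/3, 55/3) → P = 910
  (6, 29) → P = 1022

The optimum lies where 6x1 + 3x2 = 123 and x1 = 6.
Solving simultaneously gives x1 = 6, x2 = 29.

x1 = 6, x2 = 29, maximum P = 1022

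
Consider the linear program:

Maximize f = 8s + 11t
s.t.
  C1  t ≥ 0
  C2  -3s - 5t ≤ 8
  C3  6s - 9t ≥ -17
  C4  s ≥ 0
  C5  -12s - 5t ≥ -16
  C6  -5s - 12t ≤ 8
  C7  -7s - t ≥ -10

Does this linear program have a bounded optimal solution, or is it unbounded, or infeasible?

bounded optimum

Corner points and f = 8s + 11t:
  (0, 0) → f = 0
  (4/3, 0) → f = 32/3
  (0, 17/9) → f = 187/9
  (59/138, 50/23) → f = 82/3
The feasible region has finitely many vertices and no improving ray; the maximum is 82/3 at (59/138, 50/23).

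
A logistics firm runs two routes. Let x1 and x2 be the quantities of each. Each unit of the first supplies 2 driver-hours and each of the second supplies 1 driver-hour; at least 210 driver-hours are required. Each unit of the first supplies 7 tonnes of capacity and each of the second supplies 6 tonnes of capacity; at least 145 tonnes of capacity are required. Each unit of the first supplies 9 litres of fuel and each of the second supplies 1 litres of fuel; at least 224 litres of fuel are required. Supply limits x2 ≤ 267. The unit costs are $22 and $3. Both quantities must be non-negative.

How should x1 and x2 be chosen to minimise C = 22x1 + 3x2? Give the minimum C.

Feasible corners and C = 22x1 + 3x2:
  (0, 224) → C = 672
  (0, 267) → C = 801
  (105, 0) → C = 2310
  (2, 206) → C = 662
The feasible region is unbounded (it extends along (1, 0)), but C strictly increases along every unbounded feasible direction, so there is no improving ray and the minimum is attained at a vertex.

The optimum lies where 2x1 + x2 = 210 and 9x1 + x2 = 224.
Solving simultaneously gives x1 = 2, x2 = 206.

x1 = 2, x2 = 206, minimum C = 662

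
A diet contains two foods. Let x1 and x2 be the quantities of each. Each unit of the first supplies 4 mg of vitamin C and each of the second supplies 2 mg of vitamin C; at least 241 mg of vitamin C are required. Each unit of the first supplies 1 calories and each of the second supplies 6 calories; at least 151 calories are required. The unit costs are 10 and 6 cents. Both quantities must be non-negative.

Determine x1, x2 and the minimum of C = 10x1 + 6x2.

x1 = 52, x2 = 33/2, minimum C = 619

The feasible region is unbounded (it extends along (0, 1), (1, 0)), but C strictly increases along every unbounded feasible direction, so there is no improving ray and the minimum is attained at a vertex.

At the optimal vertex, 4x1 + 2x2 = 241 and x1 + 6x2 = 151.
Solving simultaneously gives x1 = 52, x2 = 33/2.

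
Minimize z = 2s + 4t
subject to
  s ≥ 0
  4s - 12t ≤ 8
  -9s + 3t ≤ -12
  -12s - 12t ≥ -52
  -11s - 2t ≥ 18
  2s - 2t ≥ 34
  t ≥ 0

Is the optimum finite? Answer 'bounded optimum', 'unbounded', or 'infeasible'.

infeasible

The boundaries 2s - 2t = 34 and t = 0 meet at (17, 0), but that point violates 4s - 12t ≤ 8. Every candidate vertex is excluded by some other constraint, so the feasible region is empty.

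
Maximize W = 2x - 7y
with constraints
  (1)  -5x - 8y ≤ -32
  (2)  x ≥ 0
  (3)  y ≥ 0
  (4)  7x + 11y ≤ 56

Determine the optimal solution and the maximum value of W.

x = 8, y = 0, maximum W = 16

Corner points and W = 2x - 7y:
  (0, 4) → W = -28
  (32/5, 0) → W = 64/5
  (0, 56/11) → W = -392/11
  (8, 0) → W = 16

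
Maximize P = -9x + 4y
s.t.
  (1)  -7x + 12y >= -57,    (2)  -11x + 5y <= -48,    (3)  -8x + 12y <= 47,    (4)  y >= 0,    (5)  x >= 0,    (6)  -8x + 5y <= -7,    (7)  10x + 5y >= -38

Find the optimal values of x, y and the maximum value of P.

x = 48/11, y = 0, maximum P = -432/11

Extreme points and P = -9x + 4y:
  (57/7, 0) → P = -513/7
  (811/92, 901/92) → P = -3695/92
  (48/11, 0) → P = -432/11
The feasible region is unbounded (it extends along (12, 7), (3, 2)), but P strictly decreases along every unbounded feasible direction, so there is no improving ray and the maximum is attained at a vertex.

At the optimal vertex, -11x + 5y = -48 and y = 0.
Solving simultaneously gives x = 48/11, y = 0.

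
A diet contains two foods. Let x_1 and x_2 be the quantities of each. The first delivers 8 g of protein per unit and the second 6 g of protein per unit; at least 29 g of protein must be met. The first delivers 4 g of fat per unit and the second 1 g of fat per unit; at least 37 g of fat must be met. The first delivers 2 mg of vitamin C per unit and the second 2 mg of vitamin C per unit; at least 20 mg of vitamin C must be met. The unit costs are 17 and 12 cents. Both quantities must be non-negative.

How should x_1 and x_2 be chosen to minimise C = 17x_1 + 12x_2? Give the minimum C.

The feasible region is unbounded (it extends along (0, 1), (1, 0)), but C strictly increases along every unbounded feasible direction, so there is no improving ray and the minimum is attained at a vertex.

The optimum lies where 4x_1 + x_2 = 37 and 2x_1 + 2x_2 = 20.
Solving simultaneously gives x_1 = 9, x_2 = 1.

x_1 = 9, x_2 = 1, minimum C = 165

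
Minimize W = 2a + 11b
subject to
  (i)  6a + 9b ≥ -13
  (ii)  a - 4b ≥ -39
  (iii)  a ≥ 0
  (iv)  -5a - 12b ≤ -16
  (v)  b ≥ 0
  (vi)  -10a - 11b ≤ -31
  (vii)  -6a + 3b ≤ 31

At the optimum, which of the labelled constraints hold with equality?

Corner points and W = 2a + 11b:
  (0, 39/4) → W = 429/4
  (0, 31/11) → W = 31
  (16/5, 0) → W = 32/5
  (196/65, 1/13) → W = 447/65
The feasible region is unbounded (it extends along (4, 1), (1, 0)), but W strictly increases along every unbounded feasible direction, so there is no improving ray and the minimum is attained at a vertex.

The minimum is at (16/5, 0). Substituting into each constraint, equality holds for (iv) and (v); the remaining constraints have slack.

(iv) and (v)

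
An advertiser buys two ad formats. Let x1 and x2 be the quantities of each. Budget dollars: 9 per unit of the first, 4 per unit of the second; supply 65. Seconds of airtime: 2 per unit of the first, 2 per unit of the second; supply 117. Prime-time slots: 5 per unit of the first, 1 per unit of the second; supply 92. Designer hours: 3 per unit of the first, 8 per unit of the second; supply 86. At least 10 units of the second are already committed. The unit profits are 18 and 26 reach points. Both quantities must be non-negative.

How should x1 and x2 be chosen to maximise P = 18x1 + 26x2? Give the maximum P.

Extreme points and P = 18x1 + 26x2:
  (0, 43/4) → P = 559/2
  (0, 10) → P = 260
  (2, 10) → P = 296

At the optimal vertex, 3x1 + 8x2 = 86 and x2 = 10.
Solving simultaneously gives x1 = 2, x2 = 10.

x1 = 2, x2 = 10, maximum P = 296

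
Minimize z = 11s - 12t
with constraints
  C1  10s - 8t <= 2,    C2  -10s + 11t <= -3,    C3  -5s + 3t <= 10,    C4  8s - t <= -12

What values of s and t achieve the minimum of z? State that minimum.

s = -119/25, t = -23/5, minimum z = 71/25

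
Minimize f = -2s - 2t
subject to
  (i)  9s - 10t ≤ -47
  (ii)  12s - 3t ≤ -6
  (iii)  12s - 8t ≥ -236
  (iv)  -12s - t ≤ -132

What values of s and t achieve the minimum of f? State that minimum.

The optimum lies where 12s - 3t = -6 and 12s - 8t = -236.
Solving simultaneously gives s = 11, t = 46.

s = 11, t = 46, minimum f = -114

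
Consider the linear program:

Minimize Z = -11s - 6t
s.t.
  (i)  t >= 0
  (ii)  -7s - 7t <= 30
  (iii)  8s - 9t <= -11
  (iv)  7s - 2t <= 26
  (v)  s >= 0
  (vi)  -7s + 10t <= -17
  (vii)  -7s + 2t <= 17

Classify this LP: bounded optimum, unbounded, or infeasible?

The boundaries t = 0 and 7s - 2t = 26 meet at (26/7, 0), but that point violates 8s - 9t ≤ -11. Every candidate vertex is excluded by some other constraint, so the feasible region is empty.

infeasible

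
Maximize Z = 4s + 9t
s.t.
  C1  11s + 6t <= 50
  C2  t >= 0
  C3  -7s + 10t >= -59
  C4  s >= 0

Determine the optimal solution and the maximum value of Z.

s = 0, t = 25/3, maximum Z = 75

Corner points and Z = 4s + 9t:
  (50/11, 0) → Z = 200/11
  (0, 25/3) → Z = 75
  (0, 0) → Z = 0

The binding constraints are 11s + 6t = 50 and s = 0.
Solving simultaneously gives s = 0, t = 25/3.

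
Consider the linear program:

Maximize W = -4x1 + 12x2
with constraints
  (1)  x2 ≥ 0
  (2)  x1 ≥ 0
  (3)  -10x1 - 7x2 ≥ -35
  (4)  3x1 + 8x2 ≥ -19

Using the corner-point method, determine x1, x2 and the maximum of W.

Extreme points and W = -4x1 + 12x2:
  (0, 0) → W = 0
  (7/2, 0) → W = -14
  (0, 5) → W = 60

The binding constraints are x1 = 0 and -10x1 - 7x2 = -35.
Solving simultaneously gives x1 = 0, x2 = 5.

x1 = 0, x2 = 5, maximum W = 60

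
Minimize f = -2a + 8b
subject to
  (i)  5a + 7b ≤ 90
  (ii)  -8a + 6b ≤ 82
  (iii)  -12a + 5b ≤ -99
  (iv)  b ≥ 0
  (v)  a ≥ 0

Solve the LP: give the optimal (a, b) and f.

Feasible corners and f = -2a + 8b:
  (1143/109, 585/109) → f = 2394/109
  (18, 0) → f = -36
  (33/4, 0) → f = -33/2

a = 18, b = 0, minimum f = -36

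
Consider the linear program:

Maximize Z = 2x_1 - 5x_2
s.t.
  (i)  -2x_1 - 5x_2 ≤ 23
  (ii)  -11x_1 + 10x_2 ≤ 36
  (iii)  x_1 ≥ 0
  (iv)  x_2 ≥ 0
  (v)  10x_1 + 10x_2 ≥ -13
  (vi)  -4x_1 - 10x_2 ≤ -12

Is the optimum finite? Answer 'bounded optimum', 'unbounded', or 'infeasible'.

From the feasible point (0, 18/5), moving in the direction (1, 0) keeps every constraint satisfied while Z increases without bound.

unbounded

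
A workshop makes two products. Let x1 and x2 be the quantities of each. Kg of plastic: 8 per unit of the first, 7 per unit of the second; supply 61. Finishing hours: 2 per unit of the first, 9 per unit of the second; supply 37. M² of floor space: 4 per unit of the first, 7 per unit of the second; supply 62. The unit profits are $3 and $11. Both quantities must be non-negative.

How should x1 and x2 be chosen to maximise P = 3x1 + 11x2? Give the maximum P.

Feasible corners and P = 3x1 + 11x2:
  (0, 0) → P = 0
  (0, 37/9) → P = 407/9
  (61/8, 0) → P = 183/8
  (5, 3) → P = 48

At the optimal vertex, 8x1 + 7x2 = 61 and 2x1 + 9x2 = 37.
Solving simultaneously gives x1 = 5, x2 = 3.

x1 = 5, x2 = 3, maximum P = 48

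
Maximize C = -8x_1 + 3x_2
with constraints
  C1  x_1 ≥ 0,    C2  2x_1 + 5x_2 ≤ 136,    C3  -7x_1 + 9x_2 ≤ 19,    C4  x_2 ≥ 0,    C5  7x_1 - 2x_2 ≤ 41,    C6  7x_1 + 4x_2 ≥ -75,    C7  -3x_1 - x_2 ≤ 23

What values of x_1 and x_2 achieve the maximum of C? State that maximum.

Extreme points and C = -8x_1 + 3x_2:
  (0, 19/9) → C = 19/3
  (0, 0) → C = 0
  (407/49, 60/7) → C = -1996/49
  (41/7, 0) → C = -328/7

x_1 = 0, x_2 = 19/9, maximum C = 19/3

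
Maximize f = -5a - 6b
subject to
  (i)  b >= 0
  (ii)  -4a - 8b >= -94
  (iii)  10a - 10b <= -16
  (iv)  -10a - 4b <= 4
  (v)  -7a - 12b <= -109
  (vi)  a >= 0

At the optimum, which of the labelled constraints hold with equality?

(v) and (vi)

Feasible corners and f = -5a - 6b:
  (203/30, 251/30) → f = -2521/30
  (0, 47/4) → f = -141/2
  (449/95, 601/95) → f = -5851/95
  (0, 109/12) → f = -109/2

The maximum is at (0, 109/12). Substituting into each constraint, equality holds for (v) and (vi); the remaining constraints have slack.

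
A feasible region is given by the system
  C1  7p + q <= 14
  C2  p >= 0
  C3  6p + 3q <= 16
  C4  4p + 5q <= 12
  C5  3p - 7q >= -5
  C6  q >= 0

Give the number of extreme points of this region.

5

The feasible vertices (each the meet of two boundaries and inside every other half-plane) are:
  (58/31, 28/31)
  (2, 0)
  (0, 5/7)
  (0, 0)
  (59/43, 56/43)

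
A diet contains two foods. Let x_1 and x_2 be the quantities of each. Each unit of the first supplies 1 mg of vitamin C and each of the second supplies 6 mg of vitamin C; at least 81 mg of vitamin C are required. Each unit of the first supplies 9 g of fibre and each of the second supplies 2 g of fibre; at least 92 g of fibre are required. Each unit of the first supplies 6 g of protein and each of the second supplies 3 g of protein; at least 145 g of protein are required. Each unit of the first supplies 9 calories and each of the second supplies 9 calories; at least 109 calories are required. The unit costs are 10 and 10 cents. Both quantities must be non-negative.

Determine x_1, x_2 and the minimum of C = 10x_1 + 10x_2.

Vertices and C = 10x_1 + 10x_2:
  (0, 145/3) → C = 1450/3
  (81, 0) → C = 810
  (19, 31/3) → C = 880/3
The feasible region is unbounded (it extends along (0, 1), (1, 0)), but C strictly increases along every unbounded feasible direction, so there is no improving ray and the minimum is attained at a vertex.

x_1 = 19, x_2 = 31/3, minimum C = 880/3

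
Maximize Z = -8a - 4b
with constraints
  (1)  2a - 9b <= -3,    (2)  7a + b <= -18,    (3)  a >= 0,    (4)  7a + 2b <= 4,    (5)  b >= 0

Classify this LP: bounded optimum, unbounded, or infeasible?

infeasible

The boundaries 2a - 9b = -3 and a = 0 meet at (0, 1/3), but that point violates 7a + b ≤ -18. Every candidate vertex is excluded by some other constraint, so the feasible region is empty.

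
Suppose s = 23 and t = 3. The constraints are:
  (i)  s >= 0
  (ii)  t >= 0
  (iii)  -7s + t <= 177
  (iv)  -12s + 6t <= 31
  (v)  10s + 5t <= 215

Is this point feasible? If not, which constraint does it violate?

Constraint (v): 10s + 5t = 245, which is not ≤ 215. All other constraints are satisfied.

not feasible — violates (v)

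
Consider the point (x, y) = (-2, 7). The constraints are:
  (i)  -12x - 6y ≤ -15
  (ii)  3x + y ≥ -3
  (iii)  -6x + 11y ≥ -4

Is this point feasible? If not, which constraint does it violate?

feasible

(i): -18 ≤ -15 ✓
(ii): 1 ≥ -3 ✓
(iii): 89 ≥ -4 ✓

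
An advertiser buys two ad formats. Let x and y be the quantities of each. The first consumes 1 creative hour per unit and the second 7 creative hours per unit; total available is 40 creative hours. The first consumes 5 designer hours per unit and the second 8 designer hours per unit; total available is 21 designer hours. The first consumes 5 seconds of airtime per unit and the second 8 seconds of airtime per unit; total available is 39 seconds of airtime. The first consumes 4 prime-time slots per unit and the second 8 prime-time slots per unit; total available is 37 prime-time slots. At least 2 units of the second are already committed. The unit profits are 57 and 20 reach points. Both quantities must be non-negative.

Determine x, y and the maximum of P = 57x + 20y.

x = 1, y = 2, maximum P = 97

Extreme points and P = 57x + 20y:
  (0, 21/8) → P = 105/2
  (0, 2) → P = 40
  (1, 2) → P = 97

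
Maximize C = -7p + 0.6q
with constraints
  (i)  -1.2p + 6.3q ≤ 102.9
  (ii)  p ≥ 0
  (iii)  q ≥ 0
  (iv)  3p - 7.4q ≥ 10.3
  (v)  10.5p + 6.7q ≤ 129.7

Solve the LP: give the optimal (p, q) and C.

Extreme points and C = -7p + 0.6q:
  (103/30, 0) → C = -721/30
  (1297/105, 0) → C = -1297/15
  (34293/3260, 1873/652) → C = -58608/815

p = 103/30, q = 0, maximum C = -721/30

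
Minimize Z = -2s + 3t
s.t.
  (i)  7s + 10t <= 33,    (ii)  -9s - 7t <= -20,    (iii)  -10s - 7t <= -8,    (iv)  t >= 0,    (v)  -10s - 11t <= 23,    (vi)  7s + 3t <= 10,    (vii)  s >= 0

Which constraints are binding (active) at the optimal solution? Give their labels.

(ii) and (vi)

Corner points and Z = -2s + 3t:
  (1/49, 23/7) → Z = 481/49
  (0, 33/10) → Z = 99/10
  (5/11, 25/11) → Z = 65/11
  (0, 20/7) → Z = 60/7

The minimum is at (5/11, 25/11). Substituting into each constraint, equality holds for (ii) and (vi); the remaining constraints have slack.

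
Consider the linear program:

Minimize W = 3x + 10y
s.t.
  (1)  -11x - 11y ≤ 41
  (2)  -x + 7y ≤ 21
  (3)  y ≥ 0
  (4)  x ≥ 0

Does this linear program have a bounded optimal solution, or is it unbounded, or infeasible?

bounded optimum

Corner points and W = 3x + 10y:
  (0, 3) → W = 30
  (0, 0) → W = 0
The feasible region has finitely many vertices and no improving ray; the minimum is 0 at (0, 0).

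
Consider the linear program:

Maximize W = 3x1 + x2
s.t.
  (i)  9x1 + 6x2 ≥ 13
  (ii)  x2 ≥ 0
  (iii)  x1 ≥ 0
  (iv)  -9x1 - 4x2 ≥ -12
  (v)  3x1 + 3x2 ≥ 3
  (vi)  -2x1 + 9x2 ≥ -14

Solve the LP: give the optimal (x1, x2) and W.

x1 = 10/9, x2 = 1/2, maximum W = 23/6

Corner points and W = 3x1 + x2:
  (0, 13/6) → W = 13/6
  (10/9, 1/2) → W = 23/6
  (0, 3) → W = 3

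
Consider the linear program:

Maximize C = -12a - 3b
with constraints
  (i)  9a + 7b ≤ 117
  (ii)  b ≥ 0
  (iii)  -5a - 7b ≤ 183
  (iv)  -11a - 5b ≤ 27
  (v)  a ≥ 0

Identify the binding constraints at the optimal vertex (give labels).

Feasible corners and C = -12a - 3b:
  (13, 0) → C = -156
  (0, 117/7) → C = -351/7
  (0, 0) → C = 0

The maximum is at (0, 0). Substituting into each constraint, equality holds for (ii) and (v); the remaining constraints have slack.

(ii) and (v)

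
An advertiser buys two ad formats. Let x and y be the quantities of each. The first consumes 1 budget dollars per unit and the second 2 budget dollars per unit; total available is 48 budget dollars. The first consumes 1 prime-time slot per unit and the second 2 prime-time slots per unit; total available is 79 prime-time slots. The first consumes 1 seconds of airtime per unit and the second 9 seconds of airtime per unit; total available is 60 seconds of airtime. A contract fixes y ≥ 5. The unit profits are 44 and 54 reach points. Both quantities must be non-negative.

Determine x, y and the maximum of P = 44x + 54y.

x = 15, y = 5, maximum P = 930

The binding constraints are x + 9y = 60 and y = 5.
Solving simultaneously gives x = 15, y = 5.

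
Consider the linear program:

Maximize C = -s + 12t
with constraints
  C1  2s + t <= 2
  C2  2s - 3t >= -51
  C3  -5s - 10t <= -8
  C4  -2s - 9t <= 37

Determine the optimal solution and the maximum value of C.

s = -45/8, t = 53/4, maximum C = 1317/8

Corner points and C = -s + 12t:
  (-45/8, 53/4) → C = 1317/8
  (4/5, 2/5) → C = 4
  (-486/35, 271/35) → C = 534/5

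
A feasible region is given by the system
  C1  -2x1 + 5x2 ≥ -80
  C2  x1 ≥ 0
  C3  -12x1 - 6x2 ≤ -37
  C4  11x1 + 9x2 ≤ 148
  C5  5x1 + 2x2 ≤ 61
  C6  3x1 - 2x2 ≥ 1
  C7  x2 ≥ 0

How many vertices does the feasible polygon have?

Intersecting each pair of boundary lines and keeping only the points that satisfy every inequality leaves:
  (40/21, 33/14)
  (37/12, 0)
  (11, 3)
  (305/49, 433/49)
  (61/5, 0)

5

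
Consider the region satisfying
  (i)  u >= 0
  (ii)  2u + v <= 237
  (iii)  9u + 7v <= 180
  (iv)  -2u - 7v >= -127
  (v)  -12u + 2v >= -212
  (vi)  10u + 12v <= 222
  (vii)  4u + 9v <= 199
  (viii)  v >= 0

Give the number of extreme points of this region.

Pairwise boundary intersections that survive every other constraint:
  (0, 127/7)
  (0, 0)
  (922/51, 42/17)
  (303/19, 99/19)
  (15/23, 413/23)
  (53/3, 0)

6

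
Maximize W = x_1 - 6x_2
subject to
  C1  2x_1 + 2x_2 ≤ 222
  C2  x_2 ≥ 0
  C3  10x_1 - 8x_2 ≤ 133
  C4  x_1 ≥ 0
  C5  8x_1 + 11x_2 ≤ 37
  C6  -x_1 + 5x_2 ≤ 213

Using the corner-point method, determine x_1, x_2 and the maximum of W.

Vertices and W = x_1 - 6x_2:
  (0, 0) → W = 0
  (37/8, 0) → W = 37/8
  (0, 37/11) → W = -222/11

The optimum lies where x_2 = 0 and 8x_1 + 11x_2 = 37.
Solving simultaneously gives x_1 = 37/8, x_2 = 0.

x_1 = 37/8, x_2 = 0, maximum W = 37/8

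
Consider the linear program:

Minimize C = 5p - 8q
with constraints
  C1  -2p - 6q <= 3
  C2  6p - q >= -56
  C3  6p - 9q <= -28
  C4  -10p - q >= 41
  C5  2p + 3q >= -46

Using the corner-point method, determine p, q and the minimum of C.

p = -97/16, q = 157/8, minimum C = -2997/16

Feasible corners and C = 5p - 8q:
  (-339/38, 47/19) → C = -2447/38
  (-243/58, 26/29) → C = -1631/58
  (-97/16, 157/8) → C = -2997/16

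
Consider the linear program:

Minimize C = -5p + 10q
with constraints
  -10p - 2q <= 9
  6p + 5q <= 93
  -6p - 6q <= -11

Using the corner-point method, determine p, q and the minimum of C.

p = 503/6, q = -82, minimum C = -7435/6

Corner points and C = -5p + 10q:
  (-231/38, 492/19) → C = 10995/38
  (-19/12, 41/12) → C = 505/12
  (503/6, -82) → C = -7435/6

The binding constraints are 6p + 5q = 93 and -6p - 6q = -11.
Solving simultaneously gives p = 503/6, q = -82.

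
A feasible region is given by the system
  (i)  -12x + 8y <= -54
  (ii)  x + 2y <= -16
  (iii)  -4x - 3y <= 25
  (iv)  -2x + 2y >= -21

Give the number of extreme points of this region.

Of the 6 pairwise boundary intersections, those satisfying every inequality are:
  (-2/5, -39/5)
  (5/3, -53/6)
  (13/14, -67/7)

3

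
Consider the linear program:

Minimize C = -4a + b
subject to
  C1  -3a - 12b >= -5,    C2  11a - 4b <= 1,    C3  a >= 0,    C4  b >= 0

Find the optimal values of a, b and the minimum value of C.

Extreme points and C = -4a + b:
  (2/9, 13/36) → C = -19/36
  (0, 5/12) → C = 5/12
  (1/11, 0) → C = -4/11
  (0, 0) → C = 0

The binding constraints are -3a - 12b = -5 and 11a - 4b = 1.
Solving simultaneously gives a = 2/9, b = 13/36.

a = 2/9, b = 13/36, minimum C = -19/36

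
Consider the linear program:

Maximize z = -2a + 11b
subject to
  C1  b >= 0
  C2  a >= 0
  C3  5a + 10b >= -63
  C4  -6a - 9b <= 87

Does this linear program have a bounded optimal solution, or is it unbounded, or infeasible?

From the feasible point (0, 0), moving in the direction (0, 1) keeps every constraint satisfied while z increases without bound.

unbounded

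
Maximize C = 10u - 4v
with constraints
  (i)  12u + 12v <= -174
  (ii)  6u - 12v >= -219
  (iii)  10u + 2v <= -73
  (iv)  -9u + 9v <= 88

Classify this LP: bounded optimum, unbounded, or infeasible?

From the feasible point (-11/2, -9), moving in the direction (2, -10) keeps every constraint satisfied while C increases without bound.

unbounded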